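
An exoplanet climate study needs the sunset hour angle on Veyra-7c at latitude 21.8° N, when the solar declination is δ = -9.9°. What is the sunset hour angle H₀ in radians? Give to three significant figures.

cos H₀ = −tan φ · tan δ = −tan(+21.8°) × tan(-9.900°) = 0.0698, so H₀ = 1.5009 rad = 86.00°.

H₀ = 1.50 rad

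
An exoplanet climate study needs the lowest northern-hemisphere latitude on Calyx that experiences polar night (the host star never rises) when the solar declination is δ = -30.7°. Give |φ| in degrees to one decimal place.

|φ| = 59.3°

Polar night requires cos H₀ = −tan φ tan δ ≥ 1, i.e. tan φ tan δ ≤ −1.
The boundary is |tan φ| · |tan δ| = 1, so |φ| = 90° − |δ| = 90° − 30.7° = 59.3° in the northern hemisphere.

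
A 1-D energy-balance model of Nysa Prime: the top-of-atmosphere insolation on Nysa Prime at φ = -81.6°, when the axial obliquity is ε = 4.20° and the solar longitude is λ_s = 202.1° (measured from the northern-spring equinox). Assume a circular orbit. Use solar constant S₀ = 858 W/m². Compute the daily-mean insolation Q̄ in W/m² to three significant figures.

Q̄ ≈ 52.3 W/m²

Solar declination: sin δ = sin ε · sin λ_s = sin 4.20° × sin 202.1° = -0.02755, so δ = -1.579°.
cos H₀ = −tan(-81.6°) tan(-1.579°) = -0.1867, H₀ = 1.7586 rad.
Bracket: H₀ sin φ sin δ + cos φ cos δ sin H₀ = 1.7586×-0.98927×-0.02755 + 0.14608×0.99962×0.98242 = 0.047930 + 0.143457 = 0.191387.
Q̄ = (S₀/π) × [bracket] = (858/π) × 0.191387 = 52.27 W/m².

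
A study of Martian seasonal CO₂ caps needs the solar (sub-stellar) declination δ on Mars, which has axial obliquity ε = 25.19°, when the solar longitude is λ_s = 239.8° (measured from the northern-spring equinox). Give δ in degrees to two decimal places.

sin δ = sin ε · sin λ_s = sin 25.19° × sin 239.8° = -0.367854.
δ = arcsin(-0.367854) = -21.58°.

δ = -21.58°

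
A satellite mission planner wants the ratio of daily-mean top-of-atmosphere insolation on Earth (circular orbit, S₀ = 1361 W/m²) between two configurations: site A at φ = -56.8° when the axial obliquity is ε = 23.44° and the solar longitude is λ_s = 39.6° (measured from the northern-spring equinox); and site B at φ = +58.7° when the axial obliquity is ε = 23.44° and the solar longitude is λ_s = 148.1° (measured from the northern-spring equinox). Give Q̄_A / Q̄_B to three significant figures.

— Configuration A (φ=-56.8°):
Solar declination: sin δ = sin ε · sin λ_s = sin 23.44° × sin 39.6° = 0.25356, so δ = +14.688°.
cos H₀ = −tan(-56.8°) tan(+14.688°) = 0.4006, H₀ = 1.1587 rad.
Bracket: H₀ sin φ sin δ + cos φ cos δ sin H₀ = 1.1587×-0.83676×0.25356 + 0.54756×0.96732×0.91627 = -0.245840 + 0.485317 = 0.239477.
Q̄ = (S₀/π) × [bracket] = (1361/π) × 0.239477 = 103.75 W/m².
— Configuration B (φ=+58.7°):
Solar declination: sin δ = sin ε · sin λ_s = sin 23.44° × sin 148.1° = 0.21021, so δ = +12.134°.
cos H₀ = −tan(+58.7°) tan(+12.134°) = -0.3536, H₀ = 1.9322 rad.
Bracket: H₀ sin φ sin δ + cos φ cos δ sin H₀ = 1.9322×0.85446×0.21021 + 0.51952×0.97766×0.93539 = 0.347054 + 0.475098 = 0.822152.
Q̄ = (S₀/π) × [bracket] = (1361/π) × 0.822152 = 356.17 W/m².
Ratio Q̄_A / Q̄_B = 103.75 / 356.17 = 0.2913.

Q̄_A / Q̄_B ≈ 0.291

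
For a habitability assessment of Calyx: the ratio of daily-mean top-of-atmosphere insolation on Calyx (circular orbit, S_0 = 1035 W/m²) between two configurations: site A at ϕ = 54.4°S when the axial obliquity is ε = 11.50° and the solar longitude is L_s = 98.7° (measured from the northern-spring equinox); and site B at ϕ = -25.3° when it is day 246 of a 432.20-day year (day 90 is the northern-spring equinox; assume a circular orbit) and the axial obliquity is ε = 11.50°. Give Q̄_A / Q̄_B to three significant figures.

— Configuration A (ϕ=-54.4°):
Solar declination: sin δ = sin ε · sin L_s = sin 11.50° × sin 98.7° = 0.19707, so δ = +11.366°.
cos h₀ = −tan(-54.4°) tan(+11.366°) = 0.2808, h₀ = 1.2862 rad.
Bracket: h₀ sin ϕ sin δ + cos ϕ cos δ sin h₀ = 1.2862×-0.81310×0.19707 + 0.58212×0.98039×0.95977 = -0.206098 + 0.547745 = 0.341647.
Q̄ = (S_0/π) × [bracket] = (1035/π) × 0.341647 = 112.56 W/m².
— Configuration B (ϕ=-25.3°):
Solar longitude: L_s = 360° × (246 − 90)/432.20 = 129.940°.
sin δ = sin 11.50° × sin 129.940° = 0.15286, so δ = +8.793°.
cos h₀ = −tan(-25.3°) tan(+8.793°) = 0.0731, h₀ = 1.4976 rad.
Bracket: h₀ sin ϕ sin δ + cos ϕ cos δ sin h₀ = 1.4976×-0.42736×0.15286 + 0.90408×0.98825×0.99732 = -0.097833 + 0.891063 = 0.793230.
Q̄ = (S_0/π) × [bracket] = (1035/π) × 0.793230 = 261.33 W/m².
Ratio Q̄_A / Q̄_B = 112.56 / 261.33 = 0.4307.

Q̄_A / Q̄_B ≈ 0.431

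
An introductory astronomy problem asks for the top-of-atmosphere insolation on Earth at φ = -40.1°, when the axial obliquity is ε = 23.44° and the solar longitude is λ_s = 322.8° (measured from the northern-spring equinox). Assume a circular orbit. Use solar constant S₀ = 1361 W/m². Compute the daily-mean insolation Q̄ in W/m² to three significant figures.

Q̄ ≈ 434 W/m²

Solar declination: sin δ = sin ε · sin λ_s = sin 23.44° × sin 322.8° = -0.24050, so δ = -13.916°.
cos H₀ = −tan(-40.1°) tan(-13.916°) = -0.2086, H₀ = 1.7810 rad.
Bracket: H₀ sin φ sin δ + cos φ cos δ sin H₀ = 1.7810×-0.64412×-0.24050 + 0.76492×0.97065×0.97799 = 0.275896 + 0.726128 = 1.002024.
Q̄ = (S₀/π) × [bracket] = (1361/π) × 1.002024 = 434.1 W/m².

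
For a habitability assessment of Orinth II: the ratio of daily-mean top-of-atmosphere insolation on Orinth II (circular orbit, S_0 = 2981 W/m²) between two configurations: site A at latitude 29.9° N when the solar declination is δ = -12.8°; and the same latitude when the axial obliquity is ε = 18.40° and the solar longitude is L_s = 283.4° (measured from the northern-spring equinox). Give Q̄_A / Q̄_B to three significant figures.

— Configuration A (ϕ=+29.9°):
cos h₀ = −tan(+29.9°) tan(-12.800°) = 0.1306, h₀ = 1.4398 rad.
Bracket: h₀ sin ϕ sin δ + cos ϕ cos δ sin h₀ = 1.4398×0.49849×-0.22155 + 0.86690×0.97515×0.99143 = -0.159012 + 0.838113 = 0.679101.
Q̄ = (S_0/π) × [bracket] = (2981/π) × 0.679101 = 644.39 W/m².
— Configuration B (ϕ=+29.9°):
Solar declination: sin δ = sin ε · sin L_s = sin 18.40° × sin 283.4° = -0.30706, so δ = -17.882°.
cos h₀ = −tan(+29.9°) tan(-17.882°) = 0.1855, h₀ = 1.3842 rad.
Bracket: h₀ sin ϕ sin δ + cos ϕ cos δ sin h₀ = 1.3842×0.49849×-0.30706 + 0.86690×0.95169×0.98264 = -0.211874 + 0.810698 = 0.598824.
Q̄ = (S_0/π) × [bracket] = (2981/π) × 0.598824 = 568.21 W/m².
Ratio Q̄_A / Q̄_B = 644.39 / 568.21 = 1.134.

Q̄_A / Q̄_B ≈ 1.13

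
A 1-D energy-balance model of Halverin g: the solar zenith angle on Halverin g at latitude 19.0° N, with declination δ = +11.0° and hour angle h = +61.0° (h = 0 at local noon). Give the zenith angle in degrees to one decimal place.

θ_z = 59.2°

cos θ_z = sin ϕ sin δ + cos ϕ cos δ cos h = 0.062121 + 0.449974 = 0.512095.
θ_z = arccos(0.512095) = 59.2°.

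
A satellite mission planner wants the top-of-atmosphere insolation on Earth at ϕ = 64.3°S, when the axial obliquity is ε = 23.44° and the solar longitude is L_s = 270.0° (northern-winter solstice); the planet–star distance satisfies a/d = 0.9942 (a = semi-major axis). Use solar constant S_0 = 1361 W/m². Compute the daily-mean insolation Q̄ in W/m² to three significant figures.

Q̄ ≈ 487 W/m²

Solar declination: sin δ = sin ε · sin L_s = sin 23.44° × sin 270.0° = -0.39779, so δ = -23.440°.
cos h₀ = −tan(-64.3°) tan(-23.440°) = -0.9009, h₀ = 2.6926 rad.
Bracket: h₀ sin ϕ sin δ + cos ϕ cos δ sin h₀ = 2.6926×-0.90108×-0.39779 + 0.43366×0.91748×0.43405 = 0.965137 + 0.172697 = 1.137834.
Inverse-square distance factor (a/d)² = 0.9942² = 0.988434.
Q̄ = (S_0/π) × 0.988434 × [bracket] = (1361/π) × 0.988434 × 1.137834 = 487.2 W/m².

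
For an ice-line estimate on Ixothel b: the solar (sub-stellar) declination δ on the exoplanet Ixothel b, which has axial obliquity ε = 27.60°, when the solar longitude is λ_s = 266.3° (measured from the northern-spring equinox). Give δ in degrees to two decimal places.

sin δ = sin ε · sin λ_s = sin 27.60° × sin 266.3° = -0.462330.
δ = arcsin(-0.462330) = -27.54°.

δ = -27.54°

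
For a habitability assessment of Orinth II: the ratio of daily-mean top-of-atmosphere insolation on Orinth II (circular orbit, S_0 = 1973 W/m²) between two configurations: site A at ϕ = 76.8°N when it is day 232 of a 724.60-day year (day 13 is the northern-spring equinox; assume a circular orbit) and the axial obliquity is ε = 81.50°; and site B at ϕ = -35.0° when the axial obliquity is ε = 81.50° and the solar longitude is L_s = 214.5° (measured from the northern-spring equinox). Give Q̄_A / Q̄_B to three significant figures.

— Configuration A (ϕ=+76.8°):
Solar longitude: L_s = 360° × (232 − 13)/724.60 = 108.805°.
sin δ = sin 81.50° × sin 108.805° = 0.93622, so δ = +69.427°.
cos h₀ = −tan(+76.8°) tan(+69.427°) = -11.3591 ≤ −1 ⇒ polar day, h₀ = π.
Bracket: h₀ sin ϕ sin δ + cos ϕ cos δ sin h₀ = 3.1416×0.97358×0.93622 + 0.22835×0.35140×0.00000 = 2.863521 + 0.000000 = 2.863521.
Q̄ = (S_0/π) × [bracket] = (1973/π) × 2.863521 = 1798.4 W/m².
— Configuration B (ϕ=-35.0°):
Solar declination: sin δ = sin ε · sin L_s = sin 81.50° × sin 214.5° = -0.56018, so δ = -34.069°.
cos h₀ = −tan(-35.0°) tan(-34.069°) = -0.4735, h₀ = 2.0641 rad.
Bracket: h₀ sin ϕ sin δ + cos ϕ cos δ sin h₀ = 2.0641×-0.57358×-0.56018 + 0.81915×0.82837×0.88079 = 0.663212 + 0.597668 = 1.260880.
Q̄ = (S_0/π) × [bracket] = (1973/π) × 1.260880 = 791.86 W/m².
Ratio Q̄_A / Q̄_B = 1798.4 / 791.86 = 2.271.

Q̄_A / Q̄_B ≈ 2.27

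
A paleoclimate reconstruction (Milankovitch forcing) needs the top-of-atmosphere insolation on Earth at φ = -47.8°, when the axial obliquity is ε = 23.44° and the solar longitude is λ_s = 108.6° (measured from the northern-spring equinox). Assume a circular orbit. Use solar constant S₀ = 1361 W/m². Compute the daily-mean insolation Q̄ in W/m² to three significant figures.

Q̄ ≈ 107 W/m²

Solar declination: sin δ = sin ε · sin λ_s = sin 23.44° × sin 108.6° = 0.37701, so δ = +22.149°.
cos H₀ = −tan(-47.8°) tan(+22.149°) = 0.4489, H₀ = 1.1052 rad.
Bracket: H₀ sin φ sin δ + cos φ cos δ sin H₀ = 1.1052×-0.74080×0.37701 + 0.67172×0.92621×0.89358 = -0.308670 + 0.555944 = 0.247274.
Q̄ = (S₀/π) × [bracket] = (1361/π) × 0.247274 = 107.1 W/m².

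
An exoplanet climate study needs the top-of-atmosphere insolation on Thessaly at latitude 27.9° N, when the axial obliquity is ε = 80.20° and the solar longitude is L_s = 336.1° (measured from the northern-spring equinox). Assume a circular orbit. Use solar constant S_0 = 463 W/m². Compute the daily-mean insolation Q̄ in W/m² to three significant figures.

Solar declination: sin δ = sin ε · sin L_s = sin 80.20° × sin 336.1° = -0.39923, so δ = -23.530°.
cos h₀ = −tan(+27.9°) tan(-23.530°) = 0.2306, h₀ = 1.3382 rad.
Bracket: h₀ sin ϕ sin δ + cos ϕ cos δ sin h₀ = 1.3382×0.46793×-0.39923 + 0.88377×0.91685×0.97306 = -0.249991 + 0.788455 = 0.538464.
Q̄ = (S_0/π) × [bracket] = (463/π) × 0.538464 = 79.36 W/m².

Q̄ ≈ 79.4 W/m²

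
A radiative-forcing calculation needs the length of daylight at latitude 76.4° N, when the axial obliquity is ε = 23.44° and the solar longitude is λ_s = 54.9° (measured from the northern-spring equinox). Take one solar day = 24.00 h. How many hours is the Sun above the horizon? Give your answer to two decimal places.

Solar declination: sin δ = sin ε · sin λ_s = sin 23.44° × sin 54.9° = 0.32545, so δ = +18.993°.
Sunrise equation: cos H₀ = −tan φ · tan δ = -1.4227 ≤ −1, so the Sun never sets (polar day) and H₀ = π.
Daylight = 2H₀/(2π) × 24.00 h = (3.1416/π) × 24.00 = 24.00 h.

24.00 h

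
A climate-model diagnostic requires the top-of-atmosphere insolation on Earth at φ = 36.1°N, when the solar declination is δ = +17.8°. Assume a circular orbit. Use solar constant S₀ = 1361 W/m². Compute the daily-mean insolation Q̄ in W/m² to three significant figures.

cos H₀ = −tan(+36.1°) tan(+17.800°) = -0.2341, H₀ = 1.8071 rad.
Bracket: H₀ sin φ sin δ + cos φ cos δ sin H₀ = 1.8071×0.58920×0.30570 + 0.80799×0.95213×0.97221 = 0.325492 + 0.747932 = 1.073424.
Q̄ = (S₀/π) × [bracket] = (1361/π) × 1.073424 = 465.0 W/m².

Q̄ ≈ 465 W/m²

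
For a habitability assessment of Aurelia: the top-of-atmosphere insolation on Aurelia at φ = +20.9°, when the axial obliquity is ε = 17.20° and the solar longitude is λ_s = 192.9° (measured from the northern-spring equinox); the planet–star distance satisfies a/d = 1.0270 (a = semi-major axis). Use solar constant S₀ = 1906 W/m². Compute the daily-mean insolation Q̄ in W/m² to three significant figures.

Q̄ ≈ 573 W/m²

Solar declination: sin δ = sin ε · sin λ_s = sin 17.20° × sin 192.9° = -0.06602, so δ = -3.785°.
cos H₀ = −tan(+20.9°) tan(-3.785°) = 0.0253, H₀ = 1.5455 rad.
Bracket: H₀ sin φ sin δ + cos φ cos δ sin H₀ = 1.5455×0.35674×-0.06602 + 0.93420×0.99782×0.99968 = -0.036400 + 0.931865 = 0.895465.
Inverse-square distance factor (a/d)² = 1.0270² = 1.054729.
Q̄ = (S₀/π) × 1.054729 × [bracket] = (1906/π) × 1.054729 × 0.895465 = 573.0 W/m².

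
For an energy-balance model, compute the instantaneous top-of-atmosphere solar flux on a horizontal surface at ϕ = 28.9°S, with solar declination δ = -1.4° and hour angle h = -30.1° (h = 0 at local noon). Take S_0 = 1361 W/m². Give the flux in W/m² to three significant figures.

cos θ_z = sin ϕ sin δ + cos ϕ cos δ cos h = 0.011808 + 0.757183 = 0.768991.
Flux = S_0 · cos θ_z = 1361 × 0.768991 = 1047 W/m².

1.05e+03 W/m²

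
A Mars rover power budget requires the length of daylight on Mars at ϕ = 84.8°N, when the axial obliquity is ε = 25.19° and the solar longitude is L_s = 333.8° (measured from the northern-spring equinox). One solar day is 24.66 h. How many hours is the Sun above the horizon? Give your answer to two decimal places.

0.00 h

Solar declination: sin δ = sin ε · sin L_s = sin 25.19° × sin 333.8° = -0.18791, so δ = -10.831°.
cos h₀ = −tan ϕ · tan δ = 2.1023 ≥ 1, so the Sun never rises (polar night) and h₀ = 0.
Daylight = 2h₀/(2π) × 24.66 h = (0.0000/π) × 24.66 = 0.00 h.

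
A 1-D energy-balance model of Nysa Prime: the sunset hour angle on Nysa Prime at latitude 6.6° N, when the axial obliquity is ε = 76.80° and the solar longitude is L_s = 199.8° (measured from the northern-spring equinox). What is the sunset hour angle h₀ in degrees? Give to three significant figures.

h₀ = 87.7°

Solar declination: sin δ = sin ε · sin L_s = sin 76.80° × sin 199.8° = -0.32979, so δ = -19.256°.
cos h₀ = −tan ϕ · tan δ = −tan(+6.6°) × tan(-19.256°) = 0.0404, so h₀ = 1.5304 rad = 87.68°.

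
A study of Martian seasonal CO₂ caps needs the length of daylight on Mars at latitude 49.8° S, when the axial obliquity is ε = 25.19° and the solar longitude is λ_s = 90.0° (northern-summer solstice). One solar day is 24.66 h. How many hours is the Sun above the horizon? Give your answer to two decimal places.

Solar declination: sin δ = sin ε · sin λ_s = sin 25.19° × sin 90.0° = 0.42562, so δ = +25.190°.
cos H₀ = −tan φ · tan δ = −tan(-49.8°) × tan(+25.190°) = 0.5566, so H₀ = 0.9805 rad = 56.18°.
Daylight = 2H₀/(2π) × 24.66 h = (0.9805/π) × 24.66 = 7.70 h.

7.70 h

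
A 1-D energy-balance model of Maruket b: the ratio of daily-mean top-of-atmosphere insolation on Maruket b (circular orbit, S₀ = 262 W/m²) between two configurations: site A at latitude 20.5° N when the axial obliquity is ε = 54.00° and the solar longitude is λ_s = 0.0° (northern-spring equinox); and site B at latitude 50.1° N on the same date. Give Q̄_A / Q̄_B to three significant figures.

— Configuration A (φ=+20.5°):
Solar declination: sin δ = sin ε · sin λ_s = sin 54.00° × sin 0.0° = 0.00000, so δ = +0.000°.
cos H₀ = −tan(+20.5°) tan(+0.000°) = -0.0000, H₀ = 1.5708 rad.
Bracket: H₀ sin φ sin δ + cos φ cos δ sin H₀ = 1.5708×0.35021×0.00000 + 0.93667×1.00000×1.00000 = 0.000000 + 0.936670 = 0.936670.
Q̄ = (S₀/π) × [bracket] = (262/π) × 0.936670 = 78.116 W/m².
— Configuration B (φ=+50.1°):
cos H₀ = −tan(+50.1°) tan(+0.000°) = -0.0000, H₀ = 1.5708 rad.
Bracket: H₀ sin φ sin δ + cos φ cos δ sin H₀ = 1.5708×0.76717×0.00000 + 0.64145×1.00000×1.00000 = 0.000000 + 0.641450 = 0.641450.
Q̄ = (S₀/π) × [bracket] = (262/π) × 0.641450 = 53.495 W/m².
Ratio Q̄_A / Q̄_B = 78.116 / 53.495 = 1.460.

Q̄_A / Q̄_B ≈ 1.46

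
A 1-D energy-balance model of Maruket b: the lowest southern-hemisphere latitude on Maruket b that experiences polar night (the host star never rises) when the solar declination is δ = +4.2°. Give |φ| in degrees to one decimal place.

|φ| = 85.8°

Polar night requires cos H₀ = −tan φ tan δ ≥ 1, i.e. tan φ tan δ ≤ −1.
The boundary is |tan φ| · |tan δ| = 1, so |φ| = 90° − |δ| = 90° − 4.2° = 85.8° in the southern hemisphere.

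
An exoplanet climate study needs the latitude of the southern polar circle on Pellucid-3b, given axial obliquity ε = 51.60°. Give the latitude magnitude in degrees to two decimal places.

The polar circle is the lowest latitude that experiences at least one full rotation of continuous darkness at the northern-summer solstice; it lies at |φ| = 90° − ε = 90° − 51.60° = 38.40°.

38.40°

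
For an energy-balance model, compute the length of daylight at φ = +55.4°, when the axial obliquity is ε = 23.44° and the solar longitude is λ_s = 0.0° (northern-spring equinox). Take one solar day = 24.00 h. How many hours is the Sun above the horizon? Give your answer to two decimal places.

12.00 h

Solar declination: sin δ = sin ε · sin λ_s = sin 23.44° × sin 0.0° = 0.00000, so δ = +0.000°.
cos H₀ = −tan φ · tan δ = −tan(+55.4°) × tan(+0.000°) = -0.0000, so H₀ = 1.5708 rad = 90.00°.
Daylight = 2H₀/(2π) × 24.00 h = (1.5708/π) × 24.00 = 12.00 h.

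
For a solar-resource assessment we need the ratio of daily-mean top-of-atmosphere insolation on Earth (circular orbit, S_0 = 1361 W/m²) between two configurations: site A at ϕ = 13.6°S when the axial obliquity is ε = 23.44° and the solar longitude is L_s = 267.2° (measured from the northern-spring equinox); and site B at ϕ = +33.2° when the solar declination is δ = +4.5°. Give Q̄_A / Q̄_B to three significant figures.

— Configuration A (ϕ=-13.6°):
Solar declination: sin δ = sin ε · sin L_s = sin 23.44° × sin 267.2° = -0.39731, so δ = -23.410°.
cos h₀ = −tan(-13.6°) tan(-23.410°) = -0.1047, h₀ = 1.6757 rad.
Bracket: h₀ sin ϕ sin δ + cos ϕ cos δ sin h₀ = 1.6757×-0.23514×-0.39731 + 0.97196×0.91768×0.99450 = 0.156550 + 0.887043 = 1.043593.
Q̄ = (S_0/π) × [bracket] = (1361/π) × 1.043593 = 452.11 W/m².
— Configuration B (ϕ=+33.2°):
cos h₀ = −tan(+33.2°) tan(+4.500°) = -0.0515, h₀ = 1.6223 rad.
Bracket: h₀ sin ϕ sin δ + cos ϕ cos δ sin h₀ = 1.6223×0.54756×0.07846 + 0.83676×0.99692×0.99867 = 0.069697 + 0.833073 = 0.902770.
Q̄ = (S_0/π) × [bracket] = (1361/π) × 0.902770 = 391.10 W/m².
Ratio Q̄_A / Q̄_B = 452.11 / 391.10 = 1.156.

Q̄_A / Q̄_B ≈ 1.16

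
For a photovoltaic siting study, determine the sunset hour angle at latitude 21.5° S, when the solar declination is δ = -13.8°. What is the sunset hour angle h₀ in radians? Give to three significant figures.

cos h₀ = −tan ϕ · tan δ = −tan(-21.5°) × tan(-13.800°) = -0.0968, so h₀ = 1.6677 rad = 95.55°.

h₀ = 1.67 rad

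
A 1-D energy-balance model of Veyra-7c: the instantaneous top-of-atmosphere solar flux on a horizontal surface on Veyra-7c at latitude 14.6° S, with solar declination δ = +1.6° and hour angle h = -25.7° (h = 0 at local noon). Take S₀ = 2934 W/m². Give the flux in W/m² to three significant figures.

2.54e+03 W/m²

cos θ_z = sin φ sin δ + cos φ cos δ cos h = -0.007038 + 0.871641 = 0.864603.
Flux = S₀ · cos θ_z = 2934 × 0.864603 = 2537 W/m².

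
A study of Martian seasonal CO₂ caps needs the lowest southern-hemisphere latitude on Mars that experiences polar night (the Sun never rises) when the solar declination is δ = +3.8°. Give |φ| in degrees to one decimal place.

Polar night requires cos H₀ = −tan φ tan δ ≥ 1, i.e. tan φ tan δ ≤ −1.
The boundary is |tan φ| · |tan δ| = 1, so |φ| = 90° − |δ| = 90° − 3.8° = 86.2° in the southern hemisphere.

|φ| = 86.2°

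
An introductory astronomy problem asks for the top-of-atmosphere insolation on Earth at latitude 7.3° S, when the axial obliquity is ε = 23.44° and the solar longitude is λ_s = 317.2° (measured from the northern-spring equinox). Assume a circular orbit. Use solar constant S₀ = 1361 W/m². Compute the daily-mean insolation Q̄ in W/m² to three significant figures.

Q̄ ≈ 437 W/m²

Solar declination: sin δ = sin ε · sin λ_s = sin 23.44° × sin 317.2° = -0.27027, so δ = -15.681°.
cos H₀ = −tan(-7.3°) tan(-15.681°) = -0.0360, H₀ = 1.6068 rad.
Bracket: H₀ sin φ sin δ + cos φ cos δ sin H₀ = 1.6068×-0.12706×-0.27027 + 0.99189×0.96278×0.99935 = 0.055178 + 0.954351 = 1.009529.
Q̄ = (S₀/π) × [bracket] = (1361/π) × 1.009529 = 437.3 W/m².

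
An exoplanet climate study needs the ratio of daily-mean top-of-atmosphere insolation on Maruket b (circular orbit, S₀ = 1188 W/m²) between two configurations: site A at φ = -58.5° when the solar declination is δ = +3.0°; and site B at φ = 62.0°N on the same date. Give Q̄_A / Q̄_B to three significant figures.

Q̄_A / Q̄_B ≈ 0.834

— Configuration A (φ=-58.5°):
cos H₀ = −tan(-58.5°) tan(+3.000°) = 0.0855, H₀ = 1.4852 rad.
Bracket: H₀ sin φ sin δ + cos φ cos δ sin H₀ = 1.4852×-0.85264×0.05234 + 0.52250×0.99863×0.99634 = -0.066280 + 0.519874 = 0.453594.
Q̄ = (S₀/π) × [bracket] = (1188/π) × 0.453594 = 171.53 W/m².
— Configuration B (φ=+62.0°):
cos H₀ = −tan(+62.0°) tan(+3.000°) = -0.0986, H₀ = 1.6695 rad.
Bracket: H₀ sin φ sin δ + cos φ cos δ sin H₀ = 1.6695×0.88295×0.05234 + 0.46947×0.99863×0.99513 = 0.077154 + 0.466544 = 0.543698.
Q̄ = (S₀/π) × [bracket] = (1188/π) × 0.543698 = 205.60 W/m².
Ratio Q̄_A / Q̄_B = 171.53 / 205.60 = 0.8343.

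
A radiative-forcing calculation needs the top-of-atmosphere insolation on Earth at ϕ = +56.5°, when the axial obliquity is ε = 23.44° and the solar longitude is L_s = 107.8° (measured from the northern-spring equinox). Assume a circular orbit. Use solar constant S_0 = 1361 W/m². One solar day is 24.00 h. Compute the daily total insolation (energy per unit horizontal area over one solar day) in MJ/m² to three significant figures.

Solar declination: sin δ = sin ε · sin L_s = sin 23.44° × sin 107.8° = 0.37875, so δ = +22.256°.
cos h₀ = −tan(+56.5°) tan(+22.256°) = -0.6183, h₀ = 2.2374 rad.
Bracket: h₀ sin ϕ sin δ + cos ϕ cos δ sin h₀ = 2.2374×0.83389×0.37875 + 0.55194×0.92550×0.78595 = 0.706651 + 0.401479 = 1.108130.
Q̄ = (S_0/π) × [bracket] = (1361/π) × 1.108130 = 480.06 W/m².
Daily total = Q̄ × 24.00 h × 3600 s/h = 480.06 × 24.00 × 3600 / 10⁶ = 41.48 MJ/m².

41.5 MJ/m²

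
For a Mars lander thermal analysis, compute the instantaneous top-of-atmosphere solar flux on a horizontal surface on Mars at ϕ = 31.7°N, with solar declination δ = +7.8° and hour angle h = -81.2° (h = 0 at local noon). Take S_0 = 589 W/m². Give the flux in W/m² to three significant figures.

cos θ_z = sin ϕ sin δ + cos ϕ cos δ cos h = 0.071315 + 0.128958 = 0.200273.
Flux = S_0 · cos θ_z = 589 × 0.200273 = 118.0 W/m².

118 W/m²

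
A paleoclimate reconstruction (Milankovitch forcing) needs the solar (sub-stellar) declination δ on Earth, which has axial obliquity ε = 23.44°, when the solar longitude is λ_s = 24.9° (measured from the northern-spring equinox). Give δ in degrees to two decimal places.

sin δ = sin ε · sin λ_s = sin 23.44° × sin 24.9° = 0.167483.
δ = arcsin(0.167483) = +9.64°.

δ = +9.64°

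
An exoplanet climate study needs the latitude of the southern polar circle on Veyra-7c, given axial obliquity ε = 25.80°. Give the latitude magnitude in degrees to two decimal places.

The polar circle is the lowest latitude that experiences at least one full rotation of continuous darkness at the northern-summer solstice; it lies at |ϕ| = 90° − ε = 90° − 25.80° = 64.20°.

64.20°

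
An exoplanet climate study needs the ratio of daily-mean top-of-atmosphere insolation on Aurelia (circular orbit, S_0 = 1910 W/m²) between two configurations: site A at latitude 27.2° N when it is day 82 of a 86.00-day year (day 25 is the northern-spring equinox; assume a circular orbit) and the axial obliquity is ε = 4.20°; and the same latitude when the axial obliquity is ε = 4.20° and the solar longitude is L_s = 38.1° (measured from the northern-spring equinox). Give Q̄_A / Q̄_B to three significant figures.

Q̄_A / Q̄_B ≈ 0.915

— Configuration A (ϕ=+27.2°):
Solar longitude: L_s = 360° × (82 − 25)/86.00 = 238.605°.
sin δ = sin 4.20° × sin 238.605° = -0.06252, so δ = -3.584°.
cos h₀ = −tan(+27.2°) tan(-3.584°) = 0.0322, h₀ = 1.5386 rad.
Bracket: h₀ sin ϕ sin δ + cos ϕ cos δ sin h₀ = 1.5386×0.45710×-0.06252 + 0.88942×0.99804×0.99948 = -0.043970 + 0.887215 = 0.843245.
Q̄ = (S_0/π) × [bracket] = (1910/π) × 0.843245 = 512.67 W/m².
— Configuration B (ϕ=+27.2°):
Solar declination: sin δ = sin ε · sin L_s = sin 4.20° × sin 38.1° = 0.04519, so δ = +2.590°.
cos h₀ = −tan(+27.2°) tan(+2.590°) = -0.0232, h₀ = 1.5940 rad.
Bracket: h₀ sin ϕ sin δ + cos ϕ cos δ sin h₀ = 1.5940×0.45710×0.04519 + 0.88942×0.99898×0.99973 = 0.032926 + 0.888273 = 0.921199.
Q̄ = (S_0/π) × [bracket] = (1910/π) × 0.921199 = 560.06 W/m².
Ratio Q̄_A / Q̄_B = 512.67 / 560.06 = 0.9154.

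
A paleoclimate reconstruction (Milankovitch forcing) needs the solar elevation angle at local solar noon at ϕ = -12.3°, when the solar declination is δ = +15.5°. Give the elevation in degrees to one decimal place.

At local noon the hour angle is zero, so the zenith angle equals |ϕ − δ| = |-12.3° − (+15.500°)| = 27.800°.
Elevation = 90° − 27.800° = 62.2°.

62.2°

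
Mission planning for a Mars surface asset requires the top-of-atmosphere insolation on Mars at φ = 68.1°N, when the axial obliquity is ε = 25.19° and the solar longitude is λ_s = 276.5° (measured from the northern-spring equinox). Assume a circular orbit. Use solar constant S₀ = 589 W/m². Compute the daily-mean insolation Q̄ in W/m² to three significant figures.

Q̄ ≈ 0.00 W/m²

Solar declination: sin δ = sin ε · sin λ_s = sin 25.19° × sin 276.5° = -0.42289, so δ = -25.017°.
cos H₀ = −tan(+68.1°) tan(-25.017°) = 1.1609 ≥ 1 ⇒ polar night, H₀ = 0 and Q̄ = 0.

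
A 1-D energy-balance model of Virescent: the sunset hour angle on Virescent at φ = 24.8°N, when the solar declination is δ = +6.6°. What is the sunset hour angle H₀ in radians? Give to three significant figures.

cos H₀ = −tan φ · tan δ = −tan(+24.8°) × tan(+6.600°) = -0.0535, so H₀ = 1.6243 rad = 93.06°.

H₀ = 1.62 rad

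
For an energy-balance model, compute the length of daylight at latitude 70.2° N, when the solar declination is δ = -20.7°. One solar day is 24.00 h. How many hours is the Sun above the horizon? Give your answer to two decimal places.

0.00 h

cos h₀ = −tan ϕ · tan δ = 1.0496 ≥ 1, so the Sun never rises (polar night) and h₀ = 0.
Daylight = 2h₀/(2π) × 24.00 h = (0.0000/π) × 24.00 = 0.00 h.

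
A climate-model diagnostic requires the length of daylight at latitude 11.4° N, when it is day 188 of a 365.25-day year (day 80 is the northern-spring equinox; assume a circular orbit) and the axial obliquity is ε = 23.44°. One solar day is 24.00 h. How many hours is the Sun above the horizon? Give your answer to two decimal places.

Solar longitude: λ_s = 360° × (188 − 80)/365.25 = 106.448°.
sin δ = sin 23.44° × sin 106.448° = 0.38151, so δ = +22.427°.
cos H₀ = −tan φ · tan δ = −tan(+11.4°) × tan(+22.427°) = -0.0832, so H₀ = 1.6541 rad = 94.77°.
Daylight = 2H₀/(2π) × 24.00 h = (1.6541/π) × 24.00 = 12.64 h.

12.64 h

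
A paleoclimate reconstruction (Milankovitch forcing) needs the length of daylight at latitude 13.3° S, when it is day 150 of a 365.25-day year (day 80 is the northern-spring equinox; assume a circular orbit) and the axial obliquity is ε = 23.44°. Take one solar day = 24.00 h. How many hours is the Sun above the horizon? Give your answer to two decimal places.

Solar longitude: L_s = 360° × (150 − 80)/365.25 = 68.994°.
sin δ = sin 23.44° × sin 68.994° = 0.37135, so δ = +21.799°.
cos h₀ = −tan ϕ · tan δ = −tan(-13.3°) × tan(+21.799°) = 0.0945, so h₀ = 1.4761 rad = 84.57°.
Daylight = 2h₀/(2π) × 24.00 h = (1.4761/π) × 24.00 = 11.28 h.

11.28 h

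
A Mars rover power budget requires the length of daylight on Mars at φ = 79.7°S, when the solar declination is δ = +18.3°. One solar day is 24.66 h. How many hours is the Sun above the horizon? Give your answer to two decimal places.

cos H₀ = −tan φ · tan δ = 1.8198 ≥ 1, so the Sun never rises (polar night) and H₀ = 0.
Daylight = 2H₀/(2π) × 24.66 h = (0.0000/π) × 24.66 = 0.00 h.

0.00 h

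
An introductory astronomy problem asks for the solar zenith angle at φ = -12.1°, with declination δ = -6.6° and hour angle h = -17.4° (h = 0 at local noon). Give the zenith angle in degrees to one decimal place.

cos θ_z = sin φ sin δ + cos φ cos δ cos h = 0.024093 + 0.926857 = 0.950950.
θ_z = arccos(0.950950) = 18.0°.

θ_z = 18.0°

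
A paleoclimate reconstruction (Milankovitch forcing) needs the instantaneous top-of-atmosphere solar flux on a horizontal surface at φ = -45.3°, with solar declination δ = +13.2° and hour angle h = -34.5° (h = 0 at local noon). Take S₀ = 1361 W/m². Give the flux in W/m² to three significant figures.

547 W/m²

cos θ_z = sin φ sin δ + cos φ cos δ cos h = -0.162312 + 0.564370 = 0.402058.
Flux = S₀ · cos θ_z = 1361 × 0.402058 = 547.2 W/m².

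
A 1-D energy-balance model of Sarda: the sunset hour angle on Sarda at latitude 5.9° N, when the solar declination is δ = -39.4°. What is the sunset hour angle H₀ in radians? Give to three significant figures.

cos H₀ = −tan φ · tan δ = −tan(+5.9°) × tan(-39.400°) = 0.0849, so H₀ = 1.4858 rad = 85.13°.

H₀ = 1.49 rad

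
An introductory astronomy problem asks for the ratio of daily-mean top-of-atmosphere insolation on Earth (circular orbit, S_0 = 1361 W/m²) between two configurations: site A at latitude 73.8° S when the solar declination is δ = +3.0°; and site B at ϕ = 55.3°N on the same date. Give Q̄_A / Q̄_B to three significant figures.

— Configuration A (ϕ=-73.8°):
cos h₀ = −tan(-73.8°) tan(+3.000°) = 0.1804, h₀ = 1.3894 rad.
Bracket: h₀ sin ϕ sin δ + cos ϕ cos δ sin h₀ = 1.3894×-0.96029×0.05234 + 0.27899×0.99863×0.98360 = -0.069833 + 0.274039 = 0.204206.
Q̄ = (S_0/π) × [bracket] = (1361/π) × 0.204206 = 88.466 W/m².
— Configuration B (ϕ=+55.3°):
cos h₀ = −tan(+55.3°) tan(+3.000°) = -0.0757, h₀ = 1.6466 rad.
Bracket: h₀ sin ϕ sin δ + cos ϕ cos δ sin h₀ = 1.6466×0.82214×0.05234 + 0.56928×0.99863×0.99713 = 0.070855 + 0.566868 = 0.637723.
Q̄ = (S_0/π) × [bracket] = (1361/π) × 0.637723 = 276.27 W/m².
Ratio Q̄_A / Q̄_B = 88.466 / 276.27 = 0.3202.

Q̄_A / Q̄_B ≈ 0.320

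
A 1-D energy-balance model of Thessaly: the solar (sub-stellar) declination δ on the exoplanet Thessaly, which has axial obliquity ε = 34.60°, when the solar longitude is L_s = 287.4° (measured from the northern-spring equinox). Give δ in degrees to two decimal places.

sin δ = sin ε · sin L_s = sin 34.60° × sin 287.4° = -0.541859.
δ = arcsin(-0.541859) = -32.81°.

δ = -32.81°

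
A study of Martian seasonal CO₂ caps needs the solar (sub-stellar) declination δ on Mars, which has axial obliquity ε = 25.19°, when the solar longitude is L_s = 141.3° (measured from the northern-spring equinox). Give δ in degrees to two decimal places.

sin δ = sin ε · sin L_s = sin 25.19° × sin 141.3° = 0.266117.
δ = arcsin(0.266117) = +15.43°.

δ = +15.43°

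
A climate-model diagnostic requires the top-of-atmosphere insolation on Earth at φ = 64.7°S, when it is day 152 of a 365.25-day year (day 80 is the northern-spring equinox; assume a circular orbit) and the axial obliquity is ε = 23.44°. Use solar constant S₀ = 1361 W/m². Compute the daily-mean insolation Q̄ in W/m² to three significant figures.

Solar longitude: λ_s = 360° × (152 − 80)/365.25 = 70.965°.
sin δ = sin 23.44° × sin 70.965° = 0.37604, so δ = +22.088°.
cos H₀ = −tan(-64.7°) tan(+22.088°) = 0.8585, H₀ = 0.5384 rad.
Bracket: H₀ sin φ sin δ + cos φ cos δ sin H₀ = 0.5384×-0.90408×0.37604 + 0.42736×0.92660×0.51277 = -0.183040 + 0.203053 = 0.020013.
Q̄ = (S₀/π) × [bracket] = (1361/π) × 0.020013 = 8.670 W/m².

Q̄ ≈ 8.67 W/m²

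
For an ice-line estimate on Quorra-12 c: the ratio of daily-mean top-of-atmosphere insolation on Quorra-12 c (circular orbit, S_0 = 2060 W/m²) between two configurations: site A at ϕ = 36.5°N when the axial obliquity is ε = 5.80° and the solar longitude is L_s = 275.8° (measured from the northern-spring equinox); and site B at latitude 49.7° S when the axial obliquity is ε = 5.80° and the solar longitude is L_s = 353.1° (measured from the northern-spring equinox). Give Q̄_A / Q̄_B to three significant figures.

Q̄_A / Q̄_B ≈ 1.07

— Configuration A (ϕ=+36.5°):
Solar declination: sin δ = sin ε · sin L_s = sin 5.80° × sin 275.8° = -0.10054, so δ = -5.770°.
cos h₀ = −tan(+36.5°) tan(-5.770°) = 0.0748, h₀ = 1.4960 rad.
Bracket: h₀ sin ϕ sin δ + cos ϕ cos δ sin h₀ = 1.4960×0.59482×-0.10054 + 0.80386×0.99493×0.99720 = -0.089466 + 0.797545 = 0.708079.
Q̄ = (S_0/π) × [bracket] = (2060/π) × 0.708079 = 464.30 W/m².
— Configuration B (ϕ=-49.7°):
Solar declination: sin δ = sin ε · sin L_s = sin 5.80° × sin 353.1° = -0.01214, so δ = -0.696°.
cos h₀ = −tan(-49.7°) tan(-0.696°) = -0.0143, h₀ = 1.5851 rad.
Bracket: h₀ sin ϕ sin δ + cos ϕ cos δ sin h₀ = 1.5851×-0.76267×-0.01214 + 0.64679×0.99993×0.99990 = 0.014676 + 0.646680 = 0.661356.
Q̄ = (S_0/π) × [bracket] = (2060/π) × 0.661356 = 433.66 W/m².
Ratio Q̄_A / Q̄_B = 464.30 / 433.66 = 1.071.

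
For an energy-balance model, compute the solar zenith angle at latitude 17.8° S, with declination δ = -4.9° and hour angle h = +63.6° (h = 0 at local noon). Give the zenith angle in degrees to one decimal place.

θ_z = 63.4°

cos θ_z = sin φ sin δ + cos φ cos δ cos h = 0.026112 + 0.421803 = 0.447915.
θ_z = arccos(0.447915) = 63.4°.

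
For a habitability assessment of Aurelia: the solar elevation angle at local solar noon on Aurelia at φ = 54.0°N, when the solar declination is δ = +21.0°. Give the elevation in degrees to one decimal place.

At local noon the hour angle is zero, so the zenith angle equals |φ − δ| = |+54.0° − (+21.000°)| = 33.000°.
Elevation = 90° − 33.000° = 57.0°.

57.0°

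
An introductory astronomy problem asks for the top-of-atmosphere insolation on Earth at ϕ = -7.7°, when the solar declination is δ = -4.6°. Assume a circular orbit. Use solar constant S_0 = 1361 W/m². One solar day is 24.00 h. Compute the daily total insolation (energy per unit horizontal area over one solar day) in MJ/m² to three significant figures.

37.6 MJ/m²

cos h₀ = −tan(-7.7°) tan(-4.600°) = -0.0109, h₀ = 1.5817 rad.
Bracket: h₀ sin ϕ sin δ + cos ϕ cos δ sin h₀ = 1.5817×-0.13399×-0.08020 + 0.99098×0.99678×0.99994 = 0.016997 + 0.987730 = 1.004727.
Q̄ = (S_0/π) × [bracket] = (1361/π) × 1.004727 = 435.27 W/m².
Daily total = Q̄ × 24.00 h × 3600 s/h = 435.27 × 24.00 × 3600 / 10⁶ = 37.61 MJ/m².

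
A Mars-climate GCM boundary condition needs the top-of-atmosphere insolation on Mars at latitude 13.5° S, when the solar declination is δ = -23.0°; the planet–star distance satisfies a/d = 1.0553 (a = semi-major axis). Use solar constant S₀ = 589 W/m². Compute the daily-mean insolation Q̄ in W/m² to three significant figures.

cos H₀ = −tan(-13.5°) tan(-23.000°) = -0.1019, H₀ = 1.6729 rad.
Bracket: H₀ sin φ sin δ + cos φ cos δ sin H₀ = 1.6729×-0.23345×-0.39073 + 0.97237×0.92050×0.99479 = 0.152595 + 0.890403 = 1.042998.
Inverse-square distance factor (a/d)² = 1.0553² = 1.113658.
Q̄ = (S₀/π) × 1.113658 × [bracket] = (589/π) × 1.113658 × 1.042998 = 217.8 W/m².

Q̄ ≈ 218 W/m²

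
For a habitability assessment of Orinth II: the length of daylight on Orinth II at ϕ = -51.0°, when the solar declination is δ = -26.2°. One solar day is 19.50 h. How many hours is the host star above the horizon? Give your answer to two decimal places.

13.80 h

cos h₀ = −tan ϕ · tan δ = −tan(-51.0°) × tan(-26.200°) = -0.6076, so h₀ = 2.2239 rad = 127.42°.
Daylight = 2h₀/(2π) × 19.50 h = (2.2239/π) × 19.50 = 13.80 h.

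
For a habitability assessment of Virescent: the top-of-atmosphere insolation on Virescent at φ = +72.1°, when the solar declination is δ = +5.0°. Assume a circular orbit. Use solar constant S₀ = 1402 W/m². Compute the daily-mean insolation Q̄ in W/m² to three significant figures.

cos H₀ = −tan(+72.1°) tan(+5.000°) = -0.2709, H₀ = 1.8451 rad.
Bracket: H₀ sin φ sin δ + cos φ cos δ sin H₀ = 1.8451×0.95159×0.08716 + 0.30736×0.99619×0.96262 = 0.153034 + 0.294744 = 0.447778.
Q̄ = (S₀/π) × [bracket] = (1402/π) × 0.447778 = 199.8 W/m².

Q̄ ≈ 200 W/m²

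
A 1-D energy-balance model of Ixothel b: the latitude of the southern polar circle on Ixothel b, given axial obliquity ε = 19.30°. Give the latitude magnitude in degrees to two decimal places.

70.70°

The polar circle is the lowest latitude that experiences at least one full rotation of continuous darkness at the northern-summer solstice; it lies at |φ| = 90° − ε = 90° − 19.30° = 70.70°.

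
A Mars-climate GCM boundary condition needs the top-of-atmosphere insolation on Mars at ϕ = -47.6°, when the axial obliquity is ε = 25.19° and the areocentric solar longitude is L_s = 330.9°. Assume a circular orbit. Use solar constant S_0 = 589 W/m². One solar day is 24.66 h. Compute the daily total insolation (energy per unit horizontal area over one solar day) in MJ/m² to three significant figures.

sin δ = sin 25.19° × sin 330.9° = -0.20699, so δ = -11.946°.
cos h₀ = −tan(-47.6°) tan(-11.946°) = -0.2317, h₀ = 1.8046 rad.
Bracket: h₀ sin ϕ sin δ + cos ϕ cos δ sin h₀ = 1.8046×-0.73846×-0.20699 + 0.67430×0.97834×0.97279 = 0.275840 + 0.641744 = 0.917584.
Q̄ = (S_0/π) × [bracket] = (589/π) × 0.917584 = 172.03 W/m².
Daily total = Q̄ × 24.66 h × 3600 s/h = 172.03 × 24.66 × 3600 / 10⁶ = 15.27 MJ/m².

15.3 MJ/m²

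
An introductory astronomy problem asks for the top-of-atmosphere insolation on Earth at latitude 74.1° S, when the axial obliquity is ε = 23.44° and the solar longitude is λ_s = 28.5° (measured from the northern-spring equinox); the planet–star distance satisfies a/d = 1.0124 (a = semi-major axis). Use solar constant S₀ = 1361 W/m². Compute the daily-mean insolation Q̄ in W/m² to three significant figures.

Q̄ ≈ 20.9 W/m²

Solar declination: sin δ = sin ε · sin λ_s = sin 23.44° × sin 28.5° = 0.18981, so δ = +10.942°.
cos H₀ = −tan(-74.1°) tan(+10.942°) = 0.6787, H₀ = 0.8249 rad.
Bracket: H₀ sin φ sin δ + cos φ cos δ sin H₀ = 0.8249×-0.96174×0.18981 + 0.27396×0.98182×0.73445 = -0.150584 + 0.197552 = 0.046968.
Inverse-square distance factor (a/d)² = 1.0124² = 1.024954.
Q̄ = (S₀/π) × 1.024954 × [bracket] = (1361/π) × 1.024954 × 0.046968 = 20.86 W/m².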